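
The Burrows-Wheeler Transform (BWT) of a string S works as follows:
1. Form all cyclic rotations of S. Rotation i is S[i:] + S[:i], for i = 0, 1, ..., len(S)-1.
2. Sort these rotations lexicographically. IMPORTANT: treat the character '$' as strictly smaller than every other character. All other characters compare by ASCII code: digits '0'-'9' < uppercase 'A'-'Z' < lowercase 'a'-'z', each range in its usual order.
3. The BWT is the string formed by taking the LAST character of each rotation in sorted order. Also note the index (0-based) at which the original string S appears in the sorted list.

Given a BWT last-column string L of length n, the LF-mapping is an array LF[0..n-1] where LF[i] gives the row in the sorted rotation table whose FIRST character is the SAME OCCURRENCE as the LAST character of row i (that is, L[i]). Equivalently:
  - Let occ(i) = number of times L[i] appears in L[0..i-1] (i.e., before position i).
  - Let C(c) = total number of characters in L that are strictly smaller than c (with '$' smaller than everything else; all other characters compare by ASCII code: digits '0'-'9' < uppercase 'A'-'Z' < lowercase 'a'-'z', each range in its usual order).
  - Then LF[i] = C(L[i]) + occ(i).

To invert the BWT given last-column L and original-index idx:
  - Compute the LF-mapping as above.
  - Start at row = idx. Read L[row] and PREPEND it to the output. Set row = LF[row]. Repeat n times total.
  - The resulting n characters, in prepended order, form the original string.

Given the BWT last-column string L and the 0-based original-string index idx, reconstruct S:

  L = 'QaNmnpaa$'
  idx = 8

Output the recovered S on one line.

Answer: panamaNQ$

Derivation:
LF mapping: 2 3 1 6 7 8 4 5 0
Walk LF starting at row 8, prepending L[row]:
  step 1: row=8, L[8]='$', prepend. Next row=LF[8]=0
  step 2: row=0, L[0]='Q', prepend. Next row=LF[0]=2
  step 3: row=2, L[2]='N', prepend. Next row=LF[2]=1
  step 4: row=1, L[1]='a', prepend. Next row=LF[1]=3
  step 5: row=3, L[3]='m', prepend. Next row=LF[3]=6
  step 6: row=6, L[6]='a', prepend. Next row=LF[6]=4
  step 7: row=4, L[4]='n', prepend. Next row=LF[4]=7
  step 8: row=7, L[7]='a', prepend. Next row=LF[7]=5
  step 9: row=5, L[5]='p', prepend. Next row=LF[5]=8
Reversed output: panamaNQ$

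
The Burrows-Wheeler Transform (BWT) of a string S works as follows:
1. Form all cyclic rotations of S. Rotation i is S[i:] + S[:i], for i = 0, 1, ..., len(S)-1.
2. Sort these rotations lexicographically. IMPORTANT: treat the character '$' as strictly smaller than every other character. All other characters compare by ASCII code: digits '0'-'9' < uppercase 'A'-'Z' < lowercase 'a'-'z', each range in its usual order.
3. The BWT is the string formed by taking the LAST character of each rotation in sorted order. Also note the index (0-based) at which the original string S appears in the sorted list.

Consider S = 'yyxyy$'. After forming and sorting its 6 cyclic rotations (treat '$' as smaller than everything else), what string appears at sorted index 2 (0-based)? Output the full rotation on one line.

All 6 rotations (rotation i = S[i:]+S[:i]):
  rot[0] = yyxyy$
  rot[1] = yxyy$y
  rot[2] = xyy$yy
  rot[3] = yy$yyx
  rot[4] = y$yyxy
  rot[5] = $yyxyy
Sorted (with $ < everything):
  sorted[0] = $yyxyy
  sorted[1] = xyy$yy
  sorted[2] = y$yyxy
  sorted[3] = yxyy$y
  sorted[4] = yy$yyx
  sorted[5] = yyxyy$
sorted[2] = y$yyxy

Answer: y$yyxy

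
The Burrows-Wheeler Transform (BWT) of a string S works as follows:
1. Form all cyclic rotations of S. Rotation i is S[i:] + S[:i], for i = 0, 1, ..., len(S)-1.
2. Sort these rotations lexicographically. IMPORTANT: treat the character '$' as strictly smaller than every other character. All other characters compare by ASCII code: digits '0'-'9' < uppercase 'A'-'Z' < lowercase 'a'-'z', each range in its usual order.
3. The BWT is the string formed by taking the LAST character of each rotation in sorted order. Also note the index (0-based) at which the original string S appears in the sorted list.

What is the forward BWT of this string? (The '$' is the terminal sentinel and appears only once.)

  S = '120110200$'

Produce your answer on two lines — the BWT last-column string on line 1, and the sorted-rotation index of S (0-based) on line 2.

Answer: 0022110$01
7

Derivation:
All 10 rotations (rotation i = S[i:]+S[:i]):
  rot[0] = 120110200$
  rot[1] = 20110200$1
  rot[2] = 0110200$12
  rot[3] = 110200$120
  rot[4] = 10200$1201
  rot[5] = 0200$12011
  rot[6] = 200$120110
  rot[7] = 00$1201102
  rot[8] = 0$12011020
  rot[9] = $120110200
Sorted (with $ < everything):
  sorted[0] = $120110200  (last char: '0')
  sorted[1] = 0$12011020  (last char: '0')
  sorted[2] = 00$1201102  (last char: '2')
  sorted[3] = 0110200$12  (last char: '2')
  sorted[4] = 0200$12011  (last char: '1')
  sorted[5] = 10200$1201  (last char: '1')
  sorted[6] = 110200$120  (last char: '0')
  sorted[7] = 120110200$  (last char: '$')
  sorted[8] = 200$120110  (last char: '0')
  sorted[9] = 20110200$1  (last char: '1')
Last column: 0022110$01
Original string S is at sorted index 7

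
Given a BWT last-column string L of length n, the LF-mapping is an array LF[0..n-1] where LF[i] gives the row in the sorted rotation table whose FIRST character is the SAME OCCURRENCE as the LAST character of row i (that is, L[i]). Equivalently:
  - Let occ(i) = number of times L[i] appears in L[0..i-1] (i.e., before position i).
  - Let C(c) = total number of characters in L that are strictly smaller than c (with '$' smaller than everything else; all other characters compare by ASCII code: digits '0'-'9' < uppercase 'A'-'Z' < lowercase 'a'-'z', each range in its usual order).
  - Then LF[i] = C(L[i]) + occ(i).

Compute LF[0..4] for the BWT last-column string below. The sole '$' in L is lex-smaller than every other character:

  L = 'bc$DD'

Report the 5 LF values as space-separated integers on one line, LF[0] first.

Answer: 3 4 0 1 2

Derivation:
Char counts: '$':1, 'D':2, 'b':1, 'c':1
C (first-col start): C('$')=0, C('D')=1, C('b')=3, C('c')=4
L[0]='b': occ=0, LF[0]=C('b')+0=3+0=3
L[1]='c': occ=0, LF[1]=C('c')+0=4+0=4
L[2]='$': occ=0, LF[2]=C('$')+0=0+0=0
L[3]='D': occ=0, LF[3]=C('D')+0=1+0=1
L[4]='D': occ=1, LF[4]=C('D')+1=1+1=2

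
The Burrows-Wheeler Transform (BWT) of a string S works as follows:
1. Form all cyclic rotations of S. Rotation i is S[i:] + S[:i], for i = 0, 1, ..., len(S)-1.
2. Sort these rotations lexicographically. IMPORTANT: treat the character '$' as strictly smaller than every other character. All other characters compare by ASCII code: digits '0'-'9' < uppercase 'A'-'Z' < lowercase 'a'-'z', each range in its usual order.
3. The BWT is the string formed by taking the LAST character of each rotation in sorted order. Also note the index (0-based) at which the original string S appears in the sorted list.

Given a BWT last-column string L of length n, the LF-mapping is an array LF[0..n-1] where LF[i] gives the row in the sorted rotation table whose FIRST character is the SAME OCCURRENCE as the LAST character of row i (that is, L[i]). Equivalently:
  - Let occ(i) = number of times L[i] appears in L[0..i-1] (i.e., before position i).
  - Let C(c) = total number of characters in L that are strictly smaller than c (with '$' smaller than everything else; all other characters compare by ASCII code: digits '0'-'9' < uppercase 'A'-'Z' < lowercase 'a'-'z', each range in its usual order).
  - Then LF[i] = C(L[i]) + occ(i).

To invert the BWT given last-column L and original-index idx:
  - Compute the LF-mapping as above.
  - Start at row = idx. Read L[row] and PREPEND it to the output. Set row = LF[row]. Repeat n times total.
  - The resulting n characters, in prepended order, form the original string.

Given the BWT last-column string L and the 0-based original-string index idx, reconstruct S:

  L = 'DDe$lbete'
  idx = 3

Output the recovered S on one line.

Answer: beetleDD$

Derivation:
LF mapping: 1 2 4 0 7 3 5 8 6
Walk LF starting at row 3, prepending L[row]:
  step 1: row=3, L[3]='$', prepend. Next row=LF[3]=0
  step 2: row=0, L[0]='D', prepend. Next row=LF[0]=1
  step 3: row=1, L[1]='D', prepend. Next row=LF[1]=2
  step 4: row=2, L[2]='e', prepend. Next row=LF[2]=4
  step 5: row=4, L[4]='l', prepend. Next row=LF[4]=7
  step 6: row=7, L[7]='t', prepend. Next row=LF[7]=8
  step 7: row=8, L[8]='e', prepend. Next row=LF[8]=6
  step 8: row=6, L[6]='e', prepend. Next row=LF[6]=5
  step 9: row=5, L[5]='b', prepend. Next row=LF[5]=3
Reversed output: beetleDD$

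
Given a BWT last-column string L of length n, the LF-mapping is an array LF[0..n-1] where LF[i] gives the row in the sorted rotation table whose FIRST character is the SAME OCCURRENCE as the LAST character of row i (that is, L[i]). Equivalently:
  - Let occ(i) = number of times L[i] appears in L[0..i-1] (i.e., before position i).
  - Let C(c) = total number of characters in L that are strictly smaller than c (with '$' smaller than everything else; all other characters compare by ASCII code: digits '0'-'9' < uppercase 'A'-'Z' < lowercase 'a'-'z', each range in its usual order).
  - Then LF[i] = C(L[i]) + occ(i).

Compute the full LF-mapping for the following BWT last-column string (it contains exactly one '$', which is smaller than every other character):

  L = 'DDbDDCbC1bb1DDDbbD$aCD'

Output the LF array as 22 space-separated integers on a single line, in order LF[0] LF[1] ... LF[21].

Char counts: '$':1, '1':2, 'C':3, 'D':9, 'a':1, 'b':6
C (first-col start): C('$')=0, C('1')=1, C('C')=3, C('D')=6, C('a')=15, C('b')=16
L[0]='D': occ=0, LF[0]=C('D')+0=6+0=6
L[1]='D': occ=1, LF[1]=C('D')+1=6+1=7
L[2]='b': occ=0, LF[2]=C('b')+0=16+0=16
L[3]='D': occ=2, LF[3]=C('D')+2=6+2=8
L[4]='D': occ=3, LF[4]=C('D')+3=6+3=9
L[5]='C': occ=0, LF[5]=C('C')+0=3+0=3
L[6]='b': occ=1, LF[6]=C('b')+1=16+1=17
L[7]='C': occ=1, LF[7]=C('C')+1=3+1=4
L[8]='1': occ=0, LF[8]=C('1')+0=1+0=1
L[9]='b': occ=2, LF[9]=C('b')+2=16+2=18
L[10]='b': occ=3, LF[10]=C('b')+3=16+3=19
L[11]='1': occ=1, LF[11]=C('1')+1=1+1=2
L[12]='D': occ=4, LF[12]=C('D')+4=6+4=10
L[13]='D': occ=5, LF[13]=C('D')+5=6+5=11
L[14]='D': occ=6, LF[14]=C('D')+6=6+6=12
L[15]='b': occ=4, LF[15]=C('b')+4=16+4=20
L[16]='b': occ=5, LF[16]=C('b')+5=16+5=21
L[17]='D': occ=7, LF[17]=C('D')+7=6+7=13
L[18]='$': occ=0, LF[18]=C('$')+0=0+0=0
L[19]='a': occ=0, LF[19]=C('a')+0=15+0=15
L[20]='C': occ=2, LF[20]=C('C')+2=3+2=5
L[21]='D': occ=8, LF[21]=C('D')+8=6+8=14

Answer: 6 7 16 8 9 3 17 4 1 18 19 2 10 11 12 20 21 13 0 15 5 14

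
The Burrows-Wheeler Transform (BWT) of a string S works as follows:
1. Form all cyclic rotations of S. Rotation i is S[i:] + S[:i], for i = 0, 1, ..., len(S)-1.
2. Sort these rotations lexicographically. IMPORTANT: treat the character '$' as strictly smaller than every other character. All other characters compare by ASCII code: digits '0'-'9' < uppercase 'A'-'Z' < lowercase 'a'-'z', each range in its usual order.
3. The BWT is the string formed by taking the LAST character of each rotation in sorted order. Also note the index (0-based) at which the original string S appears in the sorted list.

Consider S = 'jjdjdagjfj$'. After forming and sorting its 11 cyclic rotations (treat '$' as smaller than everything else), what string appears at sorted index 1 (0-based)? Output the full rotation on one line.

All 11 rotations (rotation i = S[i:]+S[:i]):
  rot[0] = jjdjdagjfj$
  rot[1] = jdjdagjfj$j
  rot[2] = djdagjfj$jj
  rot[3] = jdagjfj$jjd
  rot[4] = dagjfj$jjdj
  rot[5] = agjfj$jjdjd
  rot[6] = gjfj$jjdjda
  rot[7] = jfj$jjdjdag
  rot[8] = fj$jjdjdagj
  rot[9] = j$jjdjdagjf
  rot[10] = $jjdjdagjfj
Sorted (with $ < everything):
  sorted[0] = $jjdjdagjfj
  sorted[1] = agjfj$jjdjd
  sorted[2] = dagjfj$jjdj
  sorted[3] = djdagjfj$jj
  sorted[4] = fj$jjdjdagj
  sorted[5] = gjfj$jjdjda
  sorted[6] = j$jjdjdagjf
  sorted[7] = jdagjfj$jjd
  sorted[8] = jdjdagjfj$j
  sorted[9] = jfj$jjdjdag
  sorted[10] = jjdjdagjfj$
sorted[1] = agjfj$jjdjd

Answer: agjfj$jjdjd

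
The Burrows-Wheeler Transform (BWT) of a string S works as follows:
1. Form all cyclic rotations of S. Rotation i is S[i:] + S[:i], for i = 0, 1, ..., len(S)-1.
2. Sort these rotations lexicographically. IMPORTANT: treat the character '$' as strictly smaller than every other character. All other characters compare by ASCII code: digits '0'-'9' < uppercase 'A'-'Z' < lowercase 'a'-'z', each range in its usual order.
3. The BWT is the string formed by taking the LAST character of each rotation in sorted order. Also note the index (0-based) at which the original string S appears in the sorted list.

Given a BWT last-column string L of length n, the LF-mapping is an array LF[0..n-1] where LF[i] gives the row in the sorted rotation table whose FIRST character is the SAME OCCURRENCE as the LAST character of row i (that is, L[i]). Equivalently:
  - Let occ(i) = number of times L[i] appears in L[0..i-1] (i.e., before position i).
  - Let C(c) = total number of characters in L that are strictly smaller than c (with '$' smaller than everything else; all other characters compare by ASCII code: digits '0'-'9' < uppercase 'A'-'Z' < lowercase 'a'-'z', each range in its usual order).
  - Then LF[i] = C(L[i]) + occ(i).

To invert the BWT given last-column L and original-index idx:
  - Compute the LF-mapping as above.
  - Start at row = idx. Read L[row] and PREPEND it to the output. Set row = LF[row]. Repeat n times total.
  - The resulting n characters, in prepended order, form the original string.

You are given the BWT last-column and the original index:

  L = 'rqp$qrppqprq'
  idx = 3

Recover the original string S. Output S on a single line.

Answer: pqqrrqppqpr$

Derivation:
LF mapping: 9 5 1 0 6 10 2 3 7 4 11 8
Walk LF starting at row 3, prepending L[row]:
  step 1: row=3, L[3]='$', prepend. Next row=LF[3]=0
  step 2: row=0, L[0]='r', prepend. Next row=LF[0]=9
  step 3: row=9, L[9]='p', prepend. Next row=LF[9]=4
  step 4: row=4, L[4]='q', prepend. Next row=LF[4]=6
  step 5: row=6, L[6]='p', prepend. Next row=LF[6]=2
  step 6: row=2, L[2]='p', prepend. Next row=LF[2]=1
  step 7: row=1, L[1]='q', prepend. Next row=LF[1]=5
  step 8: row=5, L[5]='r', prepend. Next row=LF[5]=10
  step 9: row=10, L[10]='r', prepend. Next row=LF[10]=11
  step 10: row=11, L[11]='q', prepend. Next row=LF[11]=8
  step 11: row=8, L[8]='q', prepend. Next row=LF[8]=7
  step 12: row=7, L[7]='p', prepend. Next row=LF[7]=3
Reversed output: pqqrrqppqpr$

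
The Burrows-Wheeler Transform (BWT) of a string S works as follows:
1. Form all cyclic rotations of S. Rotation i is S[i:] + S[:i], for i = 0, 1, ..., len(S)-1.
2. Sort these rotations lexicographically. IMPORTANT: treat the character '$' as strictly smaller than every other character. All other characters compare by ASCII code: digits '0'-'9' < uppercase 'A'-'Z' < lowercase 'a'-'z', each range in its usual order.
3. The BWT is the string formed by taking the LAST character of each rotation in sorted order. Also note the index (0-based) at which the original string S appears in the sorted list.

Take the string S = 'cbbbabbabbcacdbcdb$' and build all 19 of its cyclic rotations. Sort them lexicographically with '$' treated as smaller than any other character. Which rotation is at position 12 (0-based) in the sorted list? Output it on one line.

All 19 rotations (rotation i = S[i:]+S[:i]):
  rot[0] = cbbbabbabbcacdbcdb$
  rot[1] = bbbabbabbcacdbcdb$c
  rot[2] = bbabbabbcacdbcdb$cb
  rot[3] = babbabbcacdbcdb$cbb
  rot[4] = abbabbcacdbcdb$cbbb
  rot[5] = bbabbcacdbcdb$cbbba
  rot[6] = babbcacdbcdb$cbbbab
  rot[7] = abbcacdbcdb$cbbbabb
  rot[8] = bbcacdbcdb$cbbbabba
  rot[9] = bcacdbcdb$cbbbabbab
  rot[10] = cacdbcdb$cbbbabbabb
  rot[11] = acdbcdb$cbbbabbabbc
  rot[12] = cdbcdb$cbbbabbabbca
  rot[13] = dbcdb$cbbbabbabbcac
  rot[14] = bcdb$cbbbabbabbcacd
  rot[15] = cdb$cbbbabbabbcacdb
  rot[16] = db$cbbbabbabbcacdbc
  rot[17] = b$cbbbabbabbcacdbcd
  rot[18] = $cbbbabbabbcacdbcdb
Sorted (with $ < everything):
  sorted[0] = $cbbbabbabbcacdbcdb
  sorted[1] = abbabbcacdbcdb$cbbb
  sorted[2] = abbcacdbcdb$cbbbabb
  sorted[3] = acdbcdb$cbbbabbabbc
  sorted[4] = b$cbbbabbabbcacdbcd
  sorted[5] = babbabbcacdbcdb$cbb
  sorted[6] = babbcacdbcdb$cbbbab
  sorted[7] = bbabbabbcacdbcdb$cb
  sorted[8] = bbabbcacdbcdb$cbbba
  sorted[9] = bbbabbabbcacdbcdb$c
  sorted[10] = bbcacdbcdb$cbbbabba
  sorted[11] = bcacdbcdb$cbbbabbab
  sorted[12] = bcdb$cbbbabbabbcacd
  sorted[13] = cacdbcdb$cbbbabbabb
  sorted[14] = cbbbabbabbcacdbcdb$
  sorted[15] = cdb$cbbbabbabbcacdb
  sorted[16] = cdbcdb$cbbbabbabbca
  sorted[17] = db$cbbbabbabbcacdbc
  sorted[18] = dbcdb$cbbbabbabbcac
sorted[12] = bcdb$cbbbabbabbcacd

Answer: bcdb$cbbbabbabbcacd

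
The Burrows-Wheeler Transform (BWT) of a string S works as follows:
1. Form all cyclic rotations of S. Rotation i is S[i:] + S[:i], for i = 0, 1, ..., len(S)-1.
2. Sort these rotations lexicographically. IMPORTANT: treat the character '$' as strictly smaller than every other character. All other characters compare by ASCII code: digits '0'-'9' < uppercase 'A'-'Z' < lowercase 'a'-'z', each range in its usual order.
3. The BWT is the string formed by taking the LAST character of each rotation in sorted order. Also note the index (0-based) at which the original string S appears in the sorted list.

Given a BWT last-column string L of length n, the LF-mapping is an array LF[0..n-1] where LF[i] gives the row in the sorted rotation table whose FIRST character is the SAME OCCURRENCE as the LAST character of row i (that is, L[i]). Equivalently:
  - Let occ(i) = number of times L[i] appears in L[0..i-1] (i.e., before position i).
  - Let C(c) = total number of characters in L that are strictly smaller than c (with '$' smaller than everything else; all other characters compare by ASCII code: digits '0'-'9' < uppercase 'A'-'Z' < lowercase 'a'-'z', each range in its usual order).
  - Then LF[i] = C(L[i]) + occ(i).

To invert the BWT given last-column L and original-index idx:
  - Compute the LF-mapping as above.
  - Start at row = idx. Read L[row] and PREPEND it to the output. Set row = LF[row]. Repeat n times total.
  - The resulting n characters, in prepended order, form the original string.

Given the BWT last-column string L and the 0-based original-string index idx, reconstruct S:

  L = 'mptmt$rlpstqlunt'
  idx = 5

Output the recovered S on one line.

LF mapping: 3 6 11 4 12 0 9 1 7 10 13 8 2 15 5 14
Walk LF starting at row 5, prepending L[row]:
  step 1: row=5, L[5]='$', prepend. Next row=LF[5]=0
  step 2: row=0, L[0]='m', prepend. Next row=LF[0]=3
  step 3: row=3, L[3]='m', prepend. Next row=LF[3]=4
  step 4: row=4, L[4]='t', prepend. Next row=LF[4]=12
  step 5: row=12, L[12]='l', prepend. Next row=LF[12]=2
  step 6: row=2, L[2]='t', prepend. Next row=LF[2]=11
  step 7: row=11, L[11]='q', prepend. Next row=LF[11]=8
  step 8: row=8, L[8]='p', prepend. Next row=LF[8]=7
  step 9: row=7, L[7]='l', prepend. Next row=LF[7]=1
  step 10: row=1, L[1]='p', prepend. Next row=LF[1]=6
  step 11: row=6, L[6]='r', prepend. Next row=LF[6]=9
  step 12: row=9, L[9]='s', prepend. Next row=LF[9]=10
  step 13: row=10, L[10]='t', prepend. Next row=LF[10]=13
  step 14: row=13, L[13]='u', prepend. Next row=LF[13]=15
  step 15: row=15, L[15]='t', prepend. Next row=LF[15]=14
  step 16: row=14, L[14]='n', prepend. Next row=LF[14]=5
Reversed output: ntutsrplpqtltmm$

Answer: ntutsrplpqtltmm$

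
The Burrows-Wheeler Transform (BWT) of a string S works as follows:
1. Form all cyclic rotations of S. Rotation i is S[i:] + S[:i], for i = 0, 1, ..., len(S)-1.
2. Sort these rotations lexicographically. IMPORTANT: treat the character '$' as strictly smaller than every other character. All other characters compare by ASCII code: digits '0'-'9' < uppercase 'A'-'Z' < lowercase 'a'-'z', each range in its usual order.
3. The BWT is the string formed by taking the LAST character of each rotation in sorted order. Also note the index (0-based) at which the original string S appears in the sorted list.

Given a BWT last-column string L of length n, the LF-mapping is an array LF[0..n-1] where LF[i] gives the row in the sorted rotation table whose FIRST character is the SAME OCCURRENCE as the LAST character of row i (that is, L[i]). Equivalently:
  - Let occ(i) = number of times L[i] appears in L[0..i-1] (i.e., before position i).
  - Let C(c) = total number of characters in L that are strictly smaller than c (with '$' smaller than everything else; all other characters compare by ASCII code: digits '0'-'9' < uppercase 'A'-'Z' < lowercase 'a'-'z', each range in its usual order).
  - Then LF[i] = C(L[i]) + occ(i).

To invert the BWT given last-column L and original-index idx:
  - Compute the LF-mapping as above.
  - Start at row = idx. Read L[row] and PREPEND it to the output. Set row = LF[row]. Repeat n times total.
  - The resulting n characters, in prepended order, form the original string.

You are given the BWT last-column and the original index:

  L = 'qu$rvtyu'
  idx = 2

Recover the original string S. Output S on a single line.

Answer: rtuyvuq$

Derivation:
LF mapping: 1 4 0 2 6 3 7 5
Walk LF starting at row 2, prepending L[row]:
  step 1: row=2, L[2]='$', prepend. Next row=LF[2]=0
  step 2: row=0, L[0]='q', prepend. Next row=LF[0]=1
  step 3: row=1, L[1]='u', prepend. Next row=LF[1]=4
  step 4: row=4, L[4]='v', prepend. Next row=LF[4]=6
  step 5: row=6, L[6]='y', prepend. Next row=LF[6]=7
  step 6: row=7, L[7]='u', prepend. Next row=LF[7]=5
  step 7: row=5, L[5]='t', prepend. Next row=LF[5]=3
  step 8: row=3, L[3]='r', prepend. Next row=LF[3]=2
Reversed output: rtuyvuq$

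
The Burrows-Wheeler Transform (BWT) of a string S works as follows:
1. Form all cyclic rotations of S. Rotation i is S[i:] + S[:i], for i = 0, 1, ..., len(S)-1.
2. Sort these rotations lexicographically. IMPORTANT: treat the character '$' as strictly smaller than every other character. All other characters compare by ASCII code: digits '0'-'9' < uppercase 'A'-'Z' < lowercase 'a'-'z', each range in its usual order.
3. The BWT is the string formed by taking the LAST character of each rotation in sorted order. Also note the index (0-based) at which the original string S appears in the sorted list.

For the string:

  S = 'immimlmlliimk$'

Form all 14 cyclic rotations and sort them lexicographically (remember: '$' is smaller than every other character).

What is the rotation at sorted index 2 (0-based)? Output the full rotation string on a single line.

Answer: imk$immimlmlli

Derivation:
All 14 rotations (rotation i = S[i:]+S[:i]):
  rot[0] = immimlmlliimk$
  rot[1] = mmimlmlliimk$i
  rot[2] = mimlmlliimk$im
  rot[3] = imlmlliimk$imm
  rot[4] = mlmlliimk$immi
  rot[5] = lmlliimk$immim
  rot[6] = mlliimk$immiml
  rot[7] = lliimk$immimlm
  rot[8] = liimk$immimlml
  rot[9] = iimk$immimlmll
  rot[10] = imk$immimlmlli
  rot[11] = mk$immimlmllii
  rot[12] = k$immimlmlliim
  rot[13] = $immimlmlliimk
Sorted (with $ < everything):
  sorted[0] = $immimlmlliimk
  sorted[1] = iimk$immimlmll
  sorted[2] = imk$immimlmlli
  sorted[3] = imlmlliimk$imm
  sorted[4] = immimlmlliimk$
  sorted[5] = k$immimlmlliim
  sorted[6] = liimk$immimlml
  sorted[7] = lliimk$immimlm
  sorted[8] = lmlliimk$immim
  sorted[9] = mimlmlliimk$im
  sorted[10] = mk$immimlmllii
  sorted[11] = mlliimk$immiml
  sorted[12] = mlmlliimk$immi
  sorted[13] = mmimlmlliimk$i
sorted[2] = imk$immimlmlli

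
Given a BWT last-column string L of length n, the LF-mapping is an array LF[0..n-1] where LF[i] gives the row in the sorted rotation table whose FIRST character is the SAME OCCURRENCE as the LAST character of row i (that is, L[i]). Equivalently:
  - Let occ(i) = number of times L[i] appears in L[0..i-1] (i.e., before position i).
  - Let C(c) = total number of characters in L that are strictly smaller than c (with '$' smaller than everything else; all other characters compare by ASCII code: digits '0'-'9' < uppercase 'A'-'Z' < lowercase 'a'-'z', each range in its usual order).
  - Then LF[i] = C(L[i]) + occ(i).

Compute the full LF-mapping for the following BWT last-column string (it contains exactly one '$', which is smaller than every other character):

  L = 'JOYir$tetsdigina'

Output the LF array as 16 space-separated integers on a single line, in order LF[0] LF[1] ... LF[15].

Char counts: '$':1, 'J':1, 'O':1, 'Y':1, 'a':1, 'd':1, 'e':1, 'g':1, 'i':3, 'n':1, 'r':1, 's':1, 't':2
C (first-col start): C('$')=0, C('J')=1, C('O')=2, C('Y')=3, C('a')=4, C('d')=5, C('e')=6, C('g')=7, C('i')=8, C('n')=11, C('r')=12, C('s')=13, C('t')=14
L[0]='J': occ=0, LF[0]=C('J')+0=1+0=1
L[1]='O': occ=0, LF[1]=C('O')+0=2+0=2
L[2]='Y': occ=0, LF[2]=C('Y')+0=3+0=3
L[3]='i': occ=0, LF[3]=C('i')+0=8+0=8
L[4]='r': occ=0, LF[4]=C('r')+0=12+0=12
L[5]='$': occ=0, LF[5]=C('$')+0=0+0=0
L[6]='t': occ=0, LF[6]=C('t')+0=14+0=14
L[7]='e': occ=0, LF[7]=C('e')+0=6+0=6
L[8]='t': occ=1, LF[8]=C('t')+1=14+1=15
L[9]='s': occ=0, LF[9]=C('s')+0=13+0=13
L[10]='d': occ=0, LF[10]=C('d')+0=5+0=5
L[11]='i': occ=1, LF[11]=C('i')+1=8+1=9
L[12]='g': occ=0, LF[12]=C('g')+0=7+0=7
L[13]='i': occ=2, LF[13]=C('i')+2=8+2=10
L[14]='n': occ=0, LF[14]=C('n')+0=11+0=11
L[15]='a': occ=0, LF[15]=C('a')+0=4+0=4

Answer: 1 2 3 8 12 0 14 6 15 13 5 9 7 10 11 4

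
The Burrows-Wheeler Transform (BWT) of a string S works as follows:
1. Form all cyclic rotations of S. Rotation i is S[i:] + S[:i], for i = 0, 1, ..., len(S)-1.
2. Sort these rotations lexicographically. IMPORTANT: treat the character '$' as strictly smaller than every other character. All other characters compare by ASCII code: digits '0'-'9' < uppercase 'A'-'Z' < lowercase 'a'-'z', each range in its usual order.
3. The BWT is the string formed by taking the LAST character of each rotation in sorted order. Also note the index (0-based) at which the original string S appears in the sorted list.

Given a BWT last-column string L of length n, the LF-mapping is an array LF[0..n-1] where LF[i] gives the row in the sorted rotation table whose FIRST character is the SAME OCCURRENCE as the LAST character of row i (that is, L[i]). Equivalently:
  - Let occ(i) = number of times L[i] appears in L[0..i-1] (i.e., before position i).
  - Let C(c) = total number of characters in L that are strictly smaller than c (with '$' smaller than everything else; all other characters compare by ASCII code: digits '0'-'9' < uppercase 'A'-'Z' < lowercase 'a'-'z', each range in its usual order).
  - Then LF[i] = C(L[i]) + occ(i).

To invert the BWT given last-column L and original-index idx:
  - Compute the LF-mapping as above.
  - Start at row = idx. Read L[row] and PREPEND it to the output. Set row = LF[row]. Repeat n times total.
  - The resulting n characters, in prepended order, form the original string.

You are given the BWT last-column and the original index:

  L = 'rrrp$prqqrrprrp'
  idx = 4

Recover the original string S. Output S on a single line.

LF mapping: 7 8 9 1 0 2 10 5 6 11 12 3 13 14 4
Walk LF starting at row 4, prepending L[row]:
  step 1: row=4, L[4]='$', prepend. Next row=LF[4]=0
  step 2: row=0, L[0]='r', prepend. Next row=LF[0]=7
  step 3: row=7, L[7]='q', prepend. Next row=LF[7]=5
  step 4: row=5, L[5]='p', prepend. Next row=LF[5]=2
  step 5: row=2, L[2]='r', prepend. Next row=LF[2]=9
  step 6: row=9, L[9]='r', prepend. Next row=LF[9]=11
  step 7: row=11, L[11]='p', prepend. Next row=LF[11]=3
  step 8: row=3, L[3]='p', prepend. Next row=LF[3]=1
  step 9: row=1, L[1]='r', prepend. Next row=LF[1]=8
  step 10: row=8, L[8]='q', prepend. Next row=LF[8]=6
  step 11: row=6, L[6]='r', prepend. Next row=LF[6]=10
  step 12: row=10, L[10]='r', prepend. Next row=LF[10]=12
  step 13: row=12, L[12]='r', prepend. Next row=LF[12]=13
  step 14: row=13, L[13]='r', prepend. Next row=LF[13]=14
  step 15: row=14, L[14]='p', prepend. Next row=LF[14]=4
Reversed output: prrrrqrpprrpqr$

Answer: prrrrqrpprrpqr$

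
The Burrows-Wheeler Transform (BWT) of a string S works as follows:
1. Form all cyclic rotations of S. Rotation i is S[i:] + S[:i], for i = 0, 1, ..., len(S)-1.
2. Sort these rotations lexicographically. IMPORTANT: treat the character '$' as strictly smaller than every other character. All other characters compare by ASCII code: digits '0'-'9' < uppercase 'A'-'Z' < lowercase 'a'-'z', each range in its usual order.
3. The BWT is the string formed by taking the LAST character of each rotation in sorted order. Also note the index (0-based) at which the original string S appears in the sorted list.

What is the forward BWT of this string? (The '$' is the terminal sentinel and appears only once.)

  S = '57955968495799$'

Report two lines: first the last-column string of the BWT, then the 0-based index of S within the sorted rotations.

All 15 rotations (rotation i = S[i:]+S[:i]):
  rot[0] = 57955968495799$
  rot[1] = 7955968495799$5
  rot[2] = 955968495799$57
  rot[3] = 55968495799$579
  rot[4] = 5968495799$5795
  rot[5] = 968495799$57955
  rot[6] = 68495799$579559
  rot[7] = 8495799$5795596
  rot[8] = 495799$57955968
  rot[9] = 95799$579559684
  rot[10] = 5799$5795596849
  rot[11] = 799$57955968495
  rot[12] = 99$579559684957
  rot[13] = 9$5795596849579
  rot[14] = $57955968495799
Sorted (with $ < everything):
  sorted[0] = $57955968495799  (last char: '9')
  sorted[1] = 495799$57955968  (last char: '8')
  sorted[2] = 55968495799$579  (last char: '9')
  sorted[3] = 57955968495799$  (last char: '$')
  sorted[4] = 5799$5795596849  (last char: '9')
  sorted[5] = 5968495799$5795  (last char: '5')
  sorted[6] = 68495799$579559  (last char: '9')
  sorted[7] = 7955968495799$5  (last char: '5')
  sorted[8] = 799$57955968495  (last char: '5')
  sorted[9] = 8495799$5795596  (last char: '6')
  sorted[10] = 9$5795596849579  (last char: '9')
  sorted[11] = 955968495799$57  (last char: '7')
  sorted[12] = 95799$579559684  (last char: '4')
  sorted[13] = 968495799$57955  (last char: '5')
  sorted[14] = 99$579559684957  (last char: '7')
Last column: 989$95955697457
Original string S is at sorted index 3

Answer: 989$95955697457
3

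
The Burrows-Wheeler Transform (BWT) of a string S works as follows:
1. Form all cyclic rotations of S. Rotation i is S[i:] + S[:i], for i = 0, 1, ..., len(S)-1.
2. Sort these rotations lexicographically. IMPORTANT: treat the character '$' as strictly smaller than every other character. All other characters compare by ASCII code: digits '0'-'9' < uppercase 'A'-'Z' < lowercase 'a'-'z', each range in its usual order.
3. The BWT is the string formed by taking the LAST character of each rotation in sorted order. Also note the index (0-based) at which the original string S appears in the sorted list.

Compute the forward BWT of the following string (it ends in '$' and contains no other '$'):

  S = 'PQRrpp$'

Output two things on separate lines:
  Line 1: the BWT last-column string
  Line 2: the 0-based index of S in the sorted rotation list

All 7 rotations (rotation i = S[i:]+S[:i]):
  rot[0] = PQRrpp$
  rot[1] = QRrpp$P
  rot[2] = Rrpp$PQ
  rot[3] = rpp$PQR
  rot[4] = pp$PQRr
  rot[5] = p$PQRrp
  rot[6] = $PQRrpp
Sorted (with $ < everything):
  sorted[0] = $PQRrpp  (last char: 'p')
  sorted[1] = PQRrpp$  (last char: '$')
  sorted[2] = QRrpp$P  (last char: 'P')
  sorted[3] = Rrpp$PQ  (last char: 'Q')
  sorted[4] = p$PQRrp  (last char: 'p')
  sorted[5] = pp$PQRr  (last char: 'r')
  sorted[6] = rpp$PQR  (last char: 'R')
Last column: p$PQprR
Original string S is at sorted index 1

Answer: p$PQprR
1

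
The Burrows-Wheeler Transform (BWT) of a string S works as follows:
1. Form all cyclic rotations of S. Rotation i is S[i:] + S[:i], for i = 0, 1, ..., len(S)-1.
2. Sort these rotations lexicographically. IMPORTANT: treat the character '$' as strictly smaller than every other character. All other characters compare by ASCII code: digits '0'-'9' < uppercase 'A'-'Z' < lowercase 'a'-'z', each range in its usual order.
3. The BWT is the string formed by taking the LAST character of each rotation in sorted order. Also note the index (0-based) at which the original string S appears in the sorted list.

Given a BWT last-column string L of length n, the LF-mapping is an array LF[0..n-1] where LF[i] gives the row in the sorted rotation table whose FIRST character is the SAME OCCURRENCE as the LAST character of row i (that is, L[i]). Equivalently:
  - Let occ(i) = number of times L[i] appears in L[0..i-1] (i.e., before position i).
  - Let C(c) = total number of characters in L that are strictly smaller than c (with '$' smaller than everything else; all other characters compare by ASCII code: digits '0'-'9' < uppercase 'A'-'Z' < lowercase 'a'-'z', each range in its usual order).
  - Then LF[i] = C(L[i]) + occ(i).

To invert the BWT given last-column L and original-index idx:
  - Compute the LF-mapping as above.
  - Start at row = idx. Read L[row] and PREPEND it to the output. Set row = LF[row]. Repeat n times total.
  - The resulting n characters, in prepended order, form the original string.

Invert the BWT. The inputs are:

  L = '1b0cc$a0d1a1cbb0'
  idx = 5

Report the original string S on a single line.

LF mapping: 4 9 1 12 13 0 7 2 15 5 8 6 14 10 11 3
Walk LF starting at row 5, prepending L[row]:
  step 1: row=5, L[5]='$', prepend. Next row=LF[5]=0
  step 2: row=0, L[0]='1', prepend. Next row=LF[0]=4
  step 3: row=4, L[4]='c', prepend. Next row=LF[4]=13
  step 4: row=13, L[13]='b', prepend. Next row=LF[13]=10
  step 5: row=10, L[10]='a', prepend. Next row=LF[10]=8
  step 6: row=8, L[8]='d', prepend. Next row=LF[8]=15
  step 7: row=15, L[15]='0', prepend. Next row=LF[15]=3
  step 8: row=3, L[3]='c', prepend. Next row=LF[3]=12
  step 9: row=12, L[12]='c', prepend. Next row=LF[12]=14
  step 10: row=14, L[14]='b', prepend. Next row=LF[14]=11
  step 11: row=11, L[11]='1', prepend. Next row=LF[11]=6
  step 12: row=6, L[6]='a', prepend. Next row=LF[6]=7
  step 13: row=7, L[7]='0', prepend. Next row=LF[7]=2
  step 14: row=2, L[2]='0', prepend. Next row=LF[2]=1
  step 15: row=1, L[1]='b', prepend. Next row=LF[1]=9
  step 16: row=9, L[9]='1', prepend. Next row=LF[9]=5
Reversed output: 1b00a1bcc0dabc1$

Answer: 1b00a1bcc0dabc1$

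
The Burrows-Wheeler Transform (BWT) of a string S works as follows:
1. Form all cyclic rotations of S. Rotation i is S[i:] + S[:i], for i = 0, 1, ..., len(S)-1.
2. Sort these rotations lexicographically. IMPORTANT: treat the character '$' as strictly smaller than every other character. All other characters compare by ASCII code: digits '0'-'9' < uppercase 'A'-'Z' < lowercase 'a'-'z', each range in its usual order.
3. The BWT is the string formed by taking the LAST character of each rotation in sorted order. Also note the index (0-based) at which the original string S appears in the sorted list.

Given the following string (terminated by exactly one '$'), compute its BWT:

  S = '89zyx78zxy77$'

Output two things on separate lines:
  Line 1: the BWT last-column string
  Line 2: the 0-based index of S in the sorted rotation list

All 13 rotations (rotation i = S[i:]+S[:i]):
  rot[0] = 89zyx78zxy77$
  rot[1] = 9zyx78zxy77$8
  rot[2] = zyx78zxy77$89
  rot[3] = yx78zxy77$89z
  rot[4] = x78zxy77$89zy
  rot[5] = 78zxy77$89zyx
  rot[6] = 8zxy77$89zyx7
  rot[7] = zxy77$89zyx78
  rot[8] = xy77$89zyx78z
  rot[9] = y77$89zyx78zx
  rot[10] = 77$89zyx78zxy
  rot[11] = 7$89zyx78zxy7
  rot[12] = $89zyx78zxy77
Sorted (with $ < everything):
  sorted[0] = $89zyx78zxy77  (last char: '7')
  sorted[1] = 7$89zyx78zxy7  (last char: '7')
  sorted[2] = 77$89zyx78zxy  (last char: 'y')
  sorted[3] = 78zxy77$89zyx  (last char: 'x')
  sorted[4] = 89zyx78zxy77$  (last char: '$')
  sorted[5] = 8zxy77$89zyx7  (last char: '7')
  sorted[6] = 9zyx78zxy77$8  (last char: '8')
  sorted[7] = x78zxy77$89zy  (last char: 'y')
  sorted[8] = xy77$89zyx78z  (last char: 'z')
  sorted[9] = y77$89zyx78zx  (last char: 'x')
  sorted[10] = yx78zxy77$89z  (last char: 'z')
  sorted[11] = zxy77$89zyx78  (last char: '8')
  sorted[12] = zyx78zxy77$89  (last char: '9')
Last column: 77yx$78yzxz89
Original string S is at sorted index 4

Answer: 77yx$78yzxz89
4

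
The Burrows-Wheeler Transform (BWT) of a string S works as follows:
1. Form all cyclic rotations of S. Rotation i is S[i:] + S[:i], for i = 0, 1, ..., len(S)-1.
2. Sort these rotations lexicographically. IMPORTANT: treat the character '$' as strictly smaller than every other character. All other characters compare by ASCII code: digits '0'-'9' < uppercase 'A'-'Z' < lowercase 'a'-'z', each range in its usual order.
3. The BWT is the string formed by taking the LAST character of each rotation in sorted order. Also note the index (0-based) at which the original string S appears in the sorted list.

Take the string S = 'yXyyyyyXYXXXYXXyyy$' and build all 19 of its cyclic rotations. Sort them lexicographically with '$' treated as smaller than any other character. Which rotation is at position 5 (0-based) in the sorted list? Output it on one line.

Answer: XYXXyyy$yXyyyyyXYXX

Derivation:
All 19 rotations (rotation i = S[i:]+S[:i]):
  rot[0] = yXyyyyyXYXXXYXXyyy$
  rot[1] = XyyyyyXYXXXYXXyyy$y
  rot[2] = yyyyyXYXXXYXXyyy$yX
  rot[3] = yyyyXYXXXYXXyyy$yXy
  rot[4] = yyyXYXXXYXXyyy$yXyy
  rot[5] = yyXYXXXYXXyyy$yXyyy
  rot[6] = yXYXXXYXXyyy$yXyyyy
  rot[7] = XYXXXYXXyyy$yXyyyyy
  rot[8] = YXXXYXXyyy$yXyyyyyX
  rot[9] = XXXYXXyyy$yXyyyyyXY
  rot[10] = XXYXXyyy$yXyyyyyXYX
  rot[11] = XYXXyyy$yXyyyyyXYXX
  rot[12] = YXXyyy$yXyyyyyXYXXX
  rot[13] = XXyyy$yXyyyyyXYXXXY
  rot[14] = Xyyy$yXyyyyyXYXXXYX
  rot[15] = yyy$yXyyyyyXYXXXYXX
  rot[16] = yy$yXyyyyyXYXXXYXXy
  rot[17] = y$yXyyyyyXYXXXYXXyy
  rot[18] = $yXyyyyyXYXXXYXXyyy
Sorted (with $ < everything):
  sorted[0] = $yXyyyyyXYXXXYXXyyy
  sorted[1] = XXXYXXyyy$yXyyyyyXY
  sorted[2] = XXYXXyyy$yXyyyyyXYX
  sorted[3] = XXyyy$yXyyyyyXYXXXY
  sorted[4] = XYXXXYXXyyy$yXyyyyy
  sorted[5] = XYXXyyy$yXyyyyyXYXX
  sorted[6] = Xyyy$yXyyyyyXYXXXYX
  sorted[7] = XyyyyyXYXXXYXXyyy$y
  sorted[8] = YXXXYXXyyy$yXyyyyyX
  sorted[9] = YXXyyy$yXyyyyyXYXXX
  sorted[10] = y$yXyyyyyXYXXXYXXyy
  sorted[11] = yXYXXXYXXyyy$yXyyyy
  sorted[12] = yXyyyyyXYXXXYXXyyy$
  sorted[13] = yy$yXyyyyyXYXXXYXXy
  sorted[14] = yyXYXXXYXXyyy$yXyyy
  sorted[15] = yyy$yXyyyyyXYXXXYXX
  sorted[16] = yyyXYXXXYXXyyy$yXyy
  sorted[17] = yyyyXYXXXYXXyyy$yXy
  sorted[18] = yyyyyXYXXXYXXyyy$yX
sorted[5] = XYXXyyy$yXyyyyyXYXX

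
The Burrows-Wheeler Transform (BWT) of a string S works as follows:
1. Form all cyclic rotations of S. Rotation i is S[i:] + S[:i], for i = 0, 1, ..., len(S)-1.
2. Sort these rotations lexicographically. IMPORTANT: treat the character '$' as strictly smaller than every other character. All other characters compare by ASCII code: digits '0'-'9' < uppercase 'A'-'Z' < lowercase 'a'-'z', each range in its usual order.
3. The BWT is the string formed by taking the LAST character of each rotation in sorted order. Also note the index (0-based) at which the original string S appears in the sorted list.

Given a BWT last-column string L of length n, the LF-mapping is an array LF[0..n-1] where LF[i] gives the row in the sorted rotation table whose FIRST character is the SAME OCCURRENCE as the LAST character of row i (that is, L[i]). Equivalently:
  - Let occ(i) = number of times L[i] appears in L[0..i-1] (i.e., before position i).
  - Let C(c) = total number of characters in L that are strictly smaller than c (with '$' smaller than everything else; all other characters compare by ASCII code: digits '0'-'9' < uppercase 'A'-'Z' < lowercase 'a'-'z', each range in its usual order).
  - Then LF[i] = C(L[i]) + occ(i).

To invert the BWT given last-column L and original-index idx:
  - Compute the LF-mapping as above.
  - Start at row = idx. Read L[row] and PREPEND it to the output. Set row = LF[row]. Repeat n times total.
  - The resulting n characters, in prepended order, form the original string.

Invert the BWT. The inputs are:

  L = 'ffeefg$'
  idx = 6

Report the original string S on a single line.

Answer: gffeef$

Derivation:
LF mapping: 3 4 1 2 5 6 0
Walk LF starting at row 6, prepending L[row]:
  step 1: row=6, L[6]='$', prepend. Next row=LF[6]=0
  step 2: row=0, L[0]='f', prepend. Next row=LF[0]=3
  step 3: row=3, L[3]='e', prepend. Next row=LF[3]=2
  step 4: row=2, L[2]='e', prepend. Next row=LF[2]=1
  step 5: row=1, L[1]='f', prepend. Next row=LF[1]=4
  step 6: row=4, L[4]='f', prepend. Next row=LF[4]=5
  step 7: row=5, L[5]='g', prepend. Next row=LF[5]=6
Reversed output: gffeef$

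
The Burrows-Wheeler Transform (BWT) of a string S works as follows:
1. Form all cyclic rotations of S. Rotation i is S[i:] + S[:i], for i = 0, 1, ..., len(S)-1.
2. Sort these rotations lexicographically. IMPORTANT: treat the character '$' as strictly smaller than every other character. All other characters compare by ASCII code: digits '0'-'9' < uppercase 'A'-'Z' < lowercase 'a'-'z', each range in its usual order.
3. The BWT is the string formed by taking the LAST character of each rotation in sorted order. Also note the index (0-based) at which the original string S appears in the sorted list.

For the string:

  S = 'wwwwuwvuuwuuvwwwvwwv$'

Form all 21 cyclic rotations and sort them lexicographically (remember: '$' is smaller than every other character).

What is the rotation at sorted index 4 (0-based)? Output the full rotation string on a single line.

Answer: uwuuvwwwvwwv$wwwwuwvu

Derivation:
All 21 rotations (rotation i = S[i:]+S[:i]):
  rot[0] = wwwwuwvuuwuuvwwwvwwv$
  rot[1] = wwwuwvuuwuuvwwwvwwv$w
  rot[2] = wwuwvuuwuuvwwwvwwv$ww
  rot[3] = wuwvuuwuuvwwwvwwv$www
  rot[4] = uwvuuwuuvwwwvwwv$wwww
  rot[5] = wvuuwuuvwwwvwwv$wwwwu
  rot[6] = vuuwuuvwwwvwwv$wwwwuw
  rot[7] = uuwuuvwwwvwwv$wwwwuwv
  rot[8] = uwuuvwwwvwwv$wwwwuwvu
  rot[9] = wuuvwwwvwwv$wwwwuwvuu
  rot[10] = uuvwwwvwwv$wwwwuwvuuw
  rot[11] = uvwwwvwwv$wwwwuwvuuwu
  rot[12] = vwwwvwwv$wwwwuwvuuwuu
  rot[13] = wwwvwwv$wwwwuwvuuwuuv
  rot[14] = wwvwwv$wwwwuwvuuwuuvw
  rot[15] = wvwwv$wwwwuwvuuwuuvww
  rot[16] = vwwv$wwwwuwvuuwuuvwww
  rot[17] = wwv$wwwwuwvuuwuuvwwwv
  rot[18] = wv$wwwwuwvuuwuuvwwwvw
  rot[19] = v$wwwwuwvuuwuuvwwwvww
  rot[20] = $wwwwuwvuuwuuvwwwvwwv
Sorted (with $ < everything):
  sorted[0] = $wwwwuwvuuwuuvwwwvwwv
  sorted[1] = uuvwwwvwwv$wwwwuwvuuw
  sorted[2] = uuwuuvwwwvwwv$wwwwuwv
  sorted[3] = uvwwwvwwv$wwwwuwvuuwu
  sorted[4] = uwuuvwwwvwwv$wwwwuwvu
  sorted[5] = uwvuuwuuvwwwvwwv$wwww
  sorted[6] = v$wwwwuwvuuwuuvwwwvww
  sorted[7] = vuuwuuvwwwvwwv$wwwwuw
  sorted[8] = vwwv$wwwwuwvuuwuuvwww
  sorted[9] = vwwwvwwv$wwwwuwvuuwuu
  sorted[10] = wuuvwwwvwwv$wwwwuwvuu
  sorted[11] = wuwvuuwuuvwwwvwwv$www
  sorted[12] = wv$wwwwuwvuuwuuvwwwvw
  sorted[13] = wvuuwuuvwwwvwwv$wwwwu
  sorted[14] = wvwwv$wwwwuwvuuwuuvww
  sorted[15] = wwuwvuuwuuvwwwvwwv$ww
  sorted[16] = wwv$wwwwuwvuuwuuvwwwv
  sorted[17] = wwvwwv$wwwwuwvuuwuuvw
  sorted[18] = wwwuwvuuwuuvwwwvwwv$w
  sorted[19] = wwwvwwv$wwwwuwvuuwuuv
  sorted[20] = wwwwuwvuuwuuvwwwvwwv$
sorted[4] = uwuuvwwwvwwv$wwwwuwvu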